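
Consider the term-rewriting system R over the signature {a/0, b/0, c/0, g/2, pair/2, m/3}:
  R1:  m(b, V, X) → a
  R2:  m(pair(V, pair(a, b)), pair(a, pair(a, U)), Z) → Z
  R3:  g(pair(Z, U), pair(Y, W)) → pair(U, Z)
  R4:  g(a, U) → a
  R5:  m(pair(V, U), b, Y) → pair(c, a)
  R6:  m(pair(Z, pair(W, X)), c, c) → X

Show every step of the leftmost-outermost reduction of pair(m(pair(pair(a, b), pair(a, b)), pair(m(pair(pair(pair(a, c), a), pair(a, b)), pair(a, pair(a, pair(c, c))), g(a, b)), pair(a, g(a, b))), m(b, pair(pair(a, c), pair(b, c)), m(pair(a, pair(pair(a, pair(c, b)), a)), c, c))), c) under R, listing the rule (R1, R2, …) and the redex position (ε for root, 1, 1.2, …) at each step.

pair(a, c)

1. pair(m(pair(pair(a, b), pair(a, b)), pair(m(pair(pair(pair(a, c), a), pair(a, b)), pair(a, pair(a, pair(c, c))), g(a, b)), pair(a, g(a, b))), m(b, pair(pair(a, c), pair(b, c)), m(pair(a, pair(pair(a, pair(c, b)), a)), c, c))), c)  →  pair(m(pair(pair(a, b), pair(a, b)), pair(g(a, b), pair(a, g(a, b))), m(b, pair(pair(a, c), pair(b, c)), m(pair(a, pair(pair(a, pair(c, b)), a)), c, c))), c)   [R2 at 1.2.1]
2. pair(m(pair(pair(a, b), pair(a, b)), pair(g(a, b), pair(a, g(a, b))), m(b, pair(pair(a, c), pair(b, c)), m(pair(a, pair(pair(a, pair(c, b)), a)), c, c))), c)  →  pair(m(pair(pair(a, b), pair(a, b)), pair(a, pair(a, g(a, b))), m(b, pair(pair(a, c), pair(b, c)), m(pair(a, pair(pair(a, pair(c, b)), a)), c, c))), c)   [R4 at 1.2.1]
3. pair(m(pair(pair(a, b), pair(a, b)), pair(a, pair(a, g(a, b))), m(b, pair(pair(a, c), pair(b, c)), m(pair(a, pair(pair(a, pair(c, b)), a)), c, c))), c)  →  pair(m(b, pair(pair(a, c), pair(b, c)), m(pair(a, pair(pair(a, pair(c, b)), a)), c, c)), c)   [R2 at 1]
4. pair(m(b, pair(pair(a, c), pair(b, c)), m(pair(a, pair(pair(a, pair(c, b)), a)), c, c)), c)  →  pair(a, c)   [R1 at 1]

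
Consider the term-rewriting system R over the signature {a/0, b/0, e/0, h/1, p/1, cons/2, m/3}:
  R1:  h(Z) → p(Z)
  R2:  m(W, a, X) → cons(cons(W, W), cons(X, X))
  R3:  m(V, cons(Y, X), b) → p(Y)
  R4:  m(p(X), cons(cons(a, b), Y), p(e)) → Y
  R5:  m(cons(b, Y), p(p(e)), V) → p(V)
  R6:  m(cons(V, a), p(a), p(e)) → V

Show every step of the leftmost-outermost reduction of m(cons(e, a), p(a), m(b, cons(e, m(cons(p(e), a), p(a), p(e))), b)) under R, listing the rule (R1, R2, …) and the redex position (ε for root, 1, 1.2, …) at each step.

1. m(cons(e, a), p(a), m(b, cons(e, m(cons(p(e), a), p(a), p(e))), b))  →  m(cons(e, a), p(a), p(e))   [R3 at 3]
2. m(cons(e, a), p(a), p(e))  →  e   [R6 at ε]

e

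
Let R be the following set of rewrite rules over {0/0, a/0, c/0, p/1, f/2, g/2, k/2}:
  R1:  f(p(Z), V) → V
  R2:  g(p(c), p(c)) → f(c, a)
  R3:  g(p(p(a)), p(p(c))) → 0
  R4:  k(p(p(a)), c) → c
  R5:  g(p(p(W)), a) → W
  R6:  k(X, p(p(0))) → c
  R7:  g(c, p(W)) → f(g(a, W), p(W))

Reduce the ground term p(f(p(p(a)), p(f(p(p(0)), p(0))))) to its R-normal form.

p(p(p(0)))

1. p(f(p(p(a)), p(f(p(p(0)), p(0)))))  →  p(p(f(p(p(0)), p(0))))   [R1 at 1]
2. p(p(f(p(p(0)), p(0))))  →  p(p(p(0)))   [R1 at 1.1]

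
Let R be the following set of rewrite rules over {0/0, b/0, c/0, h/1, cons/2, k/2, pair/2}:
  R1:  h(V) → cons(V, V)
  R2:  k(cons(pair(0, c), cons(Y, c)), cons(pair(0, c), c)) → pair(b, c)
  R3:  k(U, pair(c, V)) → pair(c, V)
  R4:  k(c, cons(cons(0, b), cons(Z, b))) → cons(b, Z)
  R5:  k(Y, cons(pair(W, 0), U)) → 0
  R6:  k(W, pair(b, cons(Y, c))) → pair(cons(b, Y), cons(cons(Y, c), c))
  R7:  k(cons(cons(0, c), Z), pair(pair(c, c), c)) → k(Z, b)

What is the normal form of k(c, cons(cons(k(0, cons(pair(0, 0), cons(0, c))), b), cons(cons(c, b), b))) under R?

1. k(c, cons(cons(k(0, cons(pair(0, 0), cons(0, c))), b), cons(cons(c, b), b)))  →  k(c, cons(cons(0, b), cons(cons(c, b), b)))   [R5 at 2.1.1]
2. k(c, cons(cons(0, b), cons(cons(c, b), b)))  →  cons(b, cons(c, b))   [R4 at ε]

cons(b, cons(c, b))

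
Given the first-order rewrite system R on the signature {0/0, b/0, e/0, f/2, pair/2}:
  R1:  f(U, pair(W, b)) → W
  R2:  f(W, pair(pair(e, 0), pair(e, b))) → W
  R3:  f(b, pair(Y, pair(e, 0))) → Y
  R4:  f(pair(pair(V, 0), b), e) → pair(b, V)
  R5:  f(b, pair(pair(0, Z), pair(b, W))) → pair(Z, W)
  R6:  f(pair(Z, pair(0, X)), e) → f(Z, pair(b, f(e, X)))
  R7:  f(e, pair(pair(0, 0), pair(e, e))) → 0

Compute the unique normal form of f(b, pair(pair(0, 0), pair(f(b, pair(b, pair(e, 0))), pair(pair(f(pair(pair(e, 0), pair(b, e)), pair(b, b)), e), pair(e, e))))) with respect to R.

pair(0, pair(pair(b, e), pair(e, e)))

1. f(b, pair(pair(0, 0), pair(f(b, pair(b, pair(e, 0))), pair(pair(f(pair(pair(e, 0), pair(b, e)), pair(b, b)), e), pair(e, e)))))  →  f(b, pair(pair(0, 0), pair(b, pair(pair(f(pair(pair(e, 0), pair(b, e)), pair(b, b)), e), pair(e, e)))))   [R3 at 2.2.1]
2. f(b, pair(pair(0, 0), pair(b, pair(pair(f(pair(pair(e, 0), pair(b, e)), pair(b, b)), e), pair(e, e)))))  →  pair(0, pair(pair(f(pair(pair(e, 0), pair(b, e)), pair(b, b)), e), pair(e, e)))   [R5 at ε]
3. pair(0, pair(pair(f(pair(pair(e, 0), pair(b, e)), pair(b, b)), e), pair(e, e)))  →  pair(0, pair(pair(b, e), pair(e, e)))   [R1 at 2.1.1]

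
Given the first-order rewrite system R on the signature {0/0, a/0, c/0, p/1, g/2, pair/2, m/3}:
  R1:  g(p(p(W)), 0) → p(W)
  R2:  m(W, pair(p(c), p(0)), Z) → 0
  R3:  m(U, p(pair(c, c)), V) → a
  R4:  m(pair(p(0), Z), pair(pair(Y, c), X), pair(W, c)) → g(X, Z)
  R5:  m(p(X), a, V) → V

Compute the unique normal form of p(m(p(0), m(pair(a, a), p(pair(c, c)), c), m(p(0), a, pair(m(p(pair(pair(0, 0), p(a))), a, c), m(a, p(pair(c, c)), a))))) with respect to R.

p(pair(c, a))

1. p(m(p(0), m(pair(a, a), p(pair(c, c)), c), m(p(0), a, pair(m(p(pair(pair(0, 0), p(a))), a, c), m(a, p(pair(c, c)), a)))))  →  p(m(p(0), a, m(p(0), a, pair(m(p(pair(pair(0, 0), p(a))), a, c), m(a, p(pair(c, c)), a)))))   [R3 at 1.2]
2. p(m(p(0), a, m(p(0), a, pair(m(p(pair(pair(0, 0), p(a))), a, c), m(a, p(pair(c, c)), a)))))  →  p(m(p(0), a, pair(m(p(pair(pair(0, 0), p(a))), a, c), m(a, p(pair(c, c)), a))))   [R5 at 1]
3. p(m(p(0), a, pair(m(p(pair(pair(0, 0), p(a))), a, c), m(a, p(pair(c, c)), a))))  →  p(pair(m(p(pair(pair(0, 0), p(a))), a, c), m(a, p(pair(c, c)), a)))   [R5 at 1]
4. p(pair(m(p(pair(pair(0, 0), p(a))), a, c), m(a, p(pair(c, c)), a)))  →  p(pair(c, m(a, p(pair(c, c)), a)))   [R5 at 1.1]
5. p(pair(c, m(a, p(pair(c, c)), a)))  →  p(pair(c, a))   [R3 at 1.2]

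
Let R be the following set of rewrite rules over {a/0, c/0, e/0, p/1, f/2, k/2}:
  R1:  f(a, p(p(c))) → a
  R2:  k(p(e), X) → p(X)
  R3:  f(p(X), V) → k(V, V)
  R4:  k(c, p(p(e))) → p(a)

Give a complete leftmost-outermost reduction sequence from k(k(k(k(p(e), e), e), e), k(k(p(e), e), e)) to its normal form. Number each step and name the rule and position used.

1. k(k(k(k(p(e), e), e), e), k(k(p(e), e), e))  →  k(k(k(p(e), e), e), k(k(p(e), e), e))   [R2 at 1.1.1]
2. k(k(k(p(e), e), e), k(k(p(e), e), e))  →  k(k(p(e), e), k(k(p(e), e), e))   [R2 at 1.1]
3. k(k(p(e), e), k(k(p(e), e), e))  →  k(p(e), k(k(p(e), e), e))   [R2 at 1]
4. k(p(e), k(k(p(e), e), e))  →  p(k(k(p(e), e), e))   [R2 at ε]
5. p(k(k(p(e), e), e))  →  p(k(p(e), e))   [R2 at 1.1]
6. p(k(p(e), e))  →  p(p(e))   [R2 at 1]

p(p(e))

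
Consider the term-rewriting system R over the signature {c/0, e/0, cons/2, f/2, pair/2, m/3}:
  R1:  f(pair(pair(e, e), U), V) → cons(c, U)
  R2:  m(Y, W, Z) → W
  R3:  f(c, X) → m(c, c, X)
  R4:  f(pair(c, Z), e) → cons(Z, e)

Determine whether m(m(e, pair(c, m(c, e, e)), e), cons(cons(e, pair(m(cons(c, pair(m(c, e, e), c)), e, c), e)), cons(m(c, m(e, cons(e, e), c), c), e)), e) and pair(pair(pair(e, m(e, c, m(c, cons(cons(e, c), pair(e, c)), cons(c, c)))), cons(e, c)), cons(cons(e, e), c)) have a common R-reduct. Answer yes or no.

no — NF(t₁) = cons(cons(e, pair(e, e)), cons(cons(e, e), e)), NF(t₂) = pair(pair(pair(e, c), cons(e, c)), cons(cons(e, e), c))

Reduce t₁ = m(m(e, pair(c, m(c, e, e)), e), cons(cons(e, pair(m(cons(c, pair(m(c, e, e), c)), e, c), e)), cons(m(c, m(e, cons(e, e), c), c), e)), e):
1. m(m(e, pair(c, m(c, e, e)), e), cons(cons(e, pair(m(cons(c, pair(m(c, e, e), c)), e, c), e)), cons(m(c, m(e, cons(e, e), c), c), e)), e)  →  cons(cons(e, pair(m(cons(c, pair(m(c, e, e), c)), e, c), e)), cons(m(c, m(e, cons(e, e), c), c), e))   [R2 at ε]
2. cons(cons(e, pair(m(cons(c, pair(m(c, e, e), c)), e, c), e)), cons(m(c, m(e, cons(e, e), c), c), e))  →  cons(cons(e, pair(e, e)), cons(m(c, m(e, cons(e, e), c), c), e))   [R2 at 1.2.1]
3. cons(cons(e, pair(e, e)), cons(m(c, m(e, cons(e, e), c), c), e))  →  cons(cons(e, pair(e, e)), cons(m(e, cons(e, e), c), e))   [R2 at 2.1]
4. cons(cons(e, pair(e, e)), cons(m(e, cons(e, e), c), e))  →  cons(cons(e, pair(e, e)), cons(cons(e, e), e))   [R2 at 2.1]

Reduce t₂ = pair(pair(pair(e, m(e, c, m(c, cons(cons(e, c), pair(e, c)), cons(c, c)))), cons(e, c)), cons(cons(e, e), c)):
1. pair(pair(pair(e, m(e, c, m(c, cons(cons(e, c), pair(e, c)), cons(c, c)))), cons(e, c)), cons(cons(e, e), c))  →  pair(pair(pair(e, c), cons(e, c)), cons(cons(e, e), c))   [R2 at 1.1.2]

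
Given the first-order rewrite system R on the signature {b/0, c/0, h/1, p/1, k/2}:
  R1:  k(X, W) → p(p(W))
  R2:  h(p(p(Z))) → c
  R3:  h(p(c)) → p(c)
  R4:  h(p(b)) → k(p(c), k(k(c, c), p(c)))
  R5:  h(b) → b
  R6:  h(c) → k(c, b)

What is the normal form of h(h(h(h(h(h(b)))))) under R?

1. h(h(h(h(h(h(b))))))  →  h(h(h(h(h(b)))))   [R5 at 1.1.1.1.1]
2. h(h(h(h(h(b)))))  →  h(h(h(h(b))))   [R5 at 1.1.1.1]
3. h(h(h(h(b))))  →  h(h(h(b)))   [R5 at 1.1.1]
4. h(h(h(b)))  →  h(h(b))   [R5 at 1.1]
5. h(h(b))  →  h(b)   [R5 at 1]
6. h(b)  →  b   [R5 at ε]

b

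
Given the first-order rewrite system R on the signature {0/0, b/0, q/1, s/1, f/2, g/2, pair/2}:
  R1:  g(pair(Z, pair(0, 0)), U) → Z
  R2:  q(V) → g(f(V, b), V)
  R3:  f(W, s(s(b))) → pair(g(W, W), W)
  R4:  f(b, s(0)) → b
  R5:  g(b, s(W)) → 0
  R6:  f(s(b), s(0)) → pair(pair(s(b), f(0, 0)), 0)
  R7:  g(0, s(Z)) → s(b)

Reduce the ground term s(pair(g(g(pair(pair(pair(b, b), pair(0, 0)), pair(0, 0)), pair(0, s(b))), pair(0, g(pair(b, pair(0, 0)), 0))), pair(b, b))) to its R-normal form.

1. s(pair(g(g(pair(pair(pair(b, b), pair(0, 0)), pair(0, 0)), pair(0, s(b))), pair(0, g(pair(b, pair(0, 0)), 0))), pair(b, b)))  →  s(pair(g(pair(pair(b, b), pair(0, 0)), pair(0, g(pair(b, pair(0, 0)), 0))), pair(b, b)))   [R1 at 1.1.1]
2. s(pair(g(pair(pair(b, b), pair(0, 0)), pair(0, g(pair(b, pair(0, 0)), 0))), pair(b, b)))  →  s(pair(pair(b, b), pair(b, b)))   [R1 at 1.1]

s(pair(pair(b, b), pair(b, b)))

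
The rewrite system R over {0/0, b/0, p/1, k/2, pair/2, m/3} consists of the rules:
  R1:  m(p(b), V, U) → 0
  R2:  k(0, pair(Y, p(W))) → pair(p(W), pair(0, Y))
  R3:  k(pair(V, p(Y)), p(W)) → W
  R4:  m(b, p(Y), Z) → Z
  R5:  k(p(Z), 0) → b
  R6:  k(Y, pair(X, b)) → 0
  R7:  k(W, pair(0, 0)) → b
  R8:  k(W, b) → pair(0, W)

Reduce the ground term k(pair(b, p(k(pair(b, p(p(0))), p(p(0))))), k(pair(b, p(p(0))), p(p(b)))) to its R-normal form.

1. k(pair(b, p(k(pair(b, p(p(0))), p(p(0))))), k(pair(b, p(p(0))), p(p(b))))  →  k(pair(b, p(p(0))), k(pair(b, p(p(0))), p(p(b))))   [R3 at 1.2.1]
2. k(pair(b, p(p(0))), k(pair(b, p(p(0))), p(p(b))))  →  k(pair(b, p(p(0))), p(b))   [R3 at 2]
3. k(pair(b, p(p(0))), p(b))  →  b   [R3 at ε]

b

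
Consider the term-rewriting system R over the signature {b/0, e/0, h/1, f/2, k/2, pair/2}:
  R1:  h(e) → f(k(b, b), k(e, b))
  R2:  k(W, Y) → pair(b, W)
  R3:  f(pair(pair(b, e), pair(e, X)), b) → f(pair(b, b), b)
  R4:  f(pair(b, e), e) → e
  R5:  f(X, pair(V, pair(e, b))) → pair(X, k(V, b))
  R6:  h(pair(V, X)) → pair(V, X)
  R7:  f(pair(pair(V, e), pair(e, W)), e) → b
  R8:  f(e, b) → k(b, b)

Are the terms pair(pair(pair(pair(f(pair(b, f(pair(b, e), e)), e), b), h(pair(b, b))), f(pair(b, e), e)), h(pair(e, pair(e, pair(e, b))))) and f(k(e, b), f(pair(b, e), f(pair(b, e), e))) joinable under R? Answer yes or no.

no — NF(t₁) = pair(pair(pair(pair(e, b), pair(b, b)), e), pair(e, pair(e, pair(e, b)))), NF(t₂) = e

Reduce t₁ = pair(pair(pair(pair(f(pair(b, f(pair(b, e), e)), e), b), h(pair(b, b))), f(pair(b, e), e)), h(pair(e, pair(e, pair(e, b))))):
1. pair(pair(pair(pair(f(pair(b, f(pair(b, e), e)), e), b), h(pair(b, b))), f(pair(b, e), e)), h(pair(e, pair(e, pair(e, b)))))  →  pair(pair(pair(pair(f(pair(b, e), e), b), h(pair(b, b))), f(pair(b, e), e)), h(pair(e, pair(e, pair(e, b)))))   [R4 at 1.1.1.1.1.2]
2. pair(pair(pair(pair(f(pair(b, e), e), b), h(pair(b, b))), f(pair(b, e), e)), h(pair(e, pair(e, pair(e, b)))))  →  pair(pair(pair(pair(e, b), h(pair(b, b))), f(pair(b, e), e)), h(pair(e, pair(e, pair(e, b)))))   [R4 at 1.1.1.1]
3. pair(pair(pair(pair(e, b), h(pair(b, b))), f(pair(b, e), e)), h(pair(e, pair(e, pair(e, b)))))  →  pair(pair(pair(pair(e, b), pair(b, b)), f(pair(b, e), e)), h(pair(e, pair(e, pair(e, b)))))   [R6 at 1.1.2]
4. pair(pair(pair(pair(e, b), pair(b, b)), f(pair(b, e), e)), h(pair(e, pair(e, pair(e, b)))))  →  pair(pair(pair(pair(e, b), pair(b, b)), e), h(pair(e, pair(e, pair(e, b)))))   [R4 at 1.2]
5. pair(pair(pair(pair(e, b), pair(b, b)), e), h(pair(e, pair(e, pair(e, b)))))  →  pair(pair(pair(pair(e, b), pair(b, b)), e), pair(e, pair(e, pair(e, b))))   [R6 at 2]

Reduce t₂ = f(k(e, b), f(pair(b, e), f(pair(b, e), e))):
1. f(k(e, b), f(pair(b, e), f(pair(b, e), e)))  →  f(pair(b, e), f(pair(b, e), f(pair(b, e), e)))   [R2 at 1]
2. f(pair(b, e), f(pair(b, e), f(pair(b, e), e)))  →  f(pair(b, e), f(pair(b, e), e))   [R4 at 2.2]
3. f(pair(b, e), f(pair(b, e), e))  →  f(pair(b, e), e)   [R4 at 2]
4. f(pair(b, e), e)  →  e   [R4 at ε]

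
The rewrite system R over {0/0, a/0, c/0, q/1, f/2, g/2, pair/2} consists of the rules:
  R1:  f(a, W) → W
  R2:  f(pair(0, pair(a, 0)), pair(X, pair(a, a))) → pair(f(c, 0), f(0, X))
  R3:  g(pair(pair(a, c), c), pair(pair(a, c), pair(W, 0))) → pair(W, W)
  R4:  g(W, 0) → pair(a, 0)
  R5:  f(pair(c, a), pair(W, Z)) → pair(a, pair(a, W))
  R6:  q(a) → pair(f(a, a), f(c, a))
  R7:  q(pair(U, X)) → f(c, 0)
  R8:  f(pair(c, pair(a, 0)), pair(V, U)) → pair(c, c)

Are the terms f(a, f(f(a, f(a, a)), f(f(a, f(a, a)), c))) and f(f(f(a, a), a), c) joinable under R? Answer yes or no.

Reduce t₁ = f(a, f(f(a, f(a, a)), f(f(a, f(a, a)), c))):
1. f(a, f(f(a, f(a, a)), f(f(a, f(a, a)), c)))  →  f(f(a, f(a, a)), f(f(a, f(a, a)), c))   [R1 at ε]
2. f(f(a, f(a, a)), f(f(a, f(a, a)), c))  →  f(f(a, a), f(f(a, f(a, a)), c))   [R1 at 1]
3. f(f(a, a), f(f(a, f(a, a)), c))  →  f(a, f(f(a, f(a, a)), c))   [R1 at 1]
4. f(a, f(f(a, f(a, a)), c))  →  f(f(a, f(a, a)), c)   [R1 at ε]
5. f(f(a, f(a, a)), c)  →  f(f(a, a), c)   [R1 at 1]
6. f(f(a, a), c)  →  f(a, c)   [R1 at 1]
7. f(a, c)  →  c   [R1 at ε]

Reduce t₂ = f(f(f(a, a), a), c):
1. f(f(f(a, a), a), c)  →  f(f(a, a), c)   [R1 at 1.1]
2. f(f(a, a), c)  →  f(a, c)   [R1 at 1]
3. f(a, c)  →  c   [R1 at ε]

yes — NF(t₁) = c, NF(t₂) = c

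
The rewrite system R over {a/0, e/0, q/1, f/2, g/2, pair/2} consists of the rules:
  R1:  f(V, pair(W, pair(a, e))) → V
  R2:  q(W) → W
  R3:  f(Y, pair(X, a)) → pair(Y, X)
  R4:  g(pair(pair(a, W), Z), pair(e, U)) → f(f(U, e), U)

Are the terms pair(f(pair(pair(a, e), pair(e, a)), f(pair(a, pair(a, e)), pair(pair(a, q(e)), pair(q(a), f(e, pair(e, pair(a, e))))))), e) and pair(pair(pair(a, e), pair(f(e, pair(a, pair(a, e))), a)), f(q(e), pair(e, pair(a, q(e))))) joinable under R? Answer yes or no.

Reduce t₁ = pair(f(pair(pair(a, e), pair(e, a)), f(pair(a, pair(a, e)), pair(pair(a, q(e)), pair(q(a), f(e, pair(e, pair(a, e))))))), e):
1. pair(f(pair(pair(a, e), pair(e, a)), f(pair(a, pair(a, e)), pair(pair(a, q(e)), pair(q(a), f(e, pair(e, pair(a, e))))))), e)  →  pair(f(pair(pair(a, e), pair(e, a)), f(pair(a, pair(a, e)), pair(pair(a, e), pair(q(a), f(e, pair(e, pair(a, e))))))), e)   [R2 at 1.2.2.1.2]
2. pair(f(pair(pair(a, e), pair(e, a)), f(pair(a, pair(a, e)), pair(pair(a, e), pair(q(a), f(e, pair(e, pair(a, e))))))), e)  →  pair(f(pair(pair(a, e), pair(e, a)), f(pair(a, pair(a, e)), pair(pair(a, e), pair(a, f(e, pair(e, pair(a, e))))))), e)   [R2 at 1.2.2.2.1]
3. pair(f(pair(pair(a, e), pair(e, a)), f(pair(a, pair(a, e)), pair(pair(a, e), pair(a, f(e, pair(e, pair(a, e))))))), e)  →  pair(f(pair(pair(a, e), pair(e, a)), f(pair(a, pair(a, e)), pair(pair(a, e), pair(a, e)))), e)   [R1 at 1.2.2.2.2]
4. pair(f(pair(pair(a, e), pair(e, a)), f(pair(a, pair(a, e)), pair(pair(a, e), pair(a, e)))), e)  →  pair(f(pair(pair(a, e), pair(e, a)), pair(a, pair(a, e))), e)   [R1 at 1.2]
5. pair(f(pair(pair(a, e), pair(e, a)), pair(a, pair(a, e))), e)  →  pair(pair(pair(a, e), pair(e, a)), e)   [R1 at 1]

Reduce t₂ = pair(pair(pair(a, e), pair(f(e, pair(a, pair(a, e))), a)), f(q(e), pair(e, pair(a, q(e))))):
1. pair(pair(pair(a, e), pair(f(e, pair(a, pair(a, e))), a)), f(q(e), pair(e, pair(a, q(e)))))  →  pair(pair(pair(a, e), pair(e, a)), f(q(e), pair(e, pair(a, q(e)))))   [R1 at 1.2.1]
2. pair(pair(pair(a, e), pair(e, a)), f(q(e), pair(e, pair(a, q(e)))))  →  pair(pair(pair(a, e), pair(e, a)), f(e, pair(e, pair(a, q(e)))))   [R2 at 2.1]
3. pair(pair(pair(a, e), pair(e, a)), f(e, pair(e, pair(a, q(e)))))  →  pair(pair(pair(a, e), pair(e, a)), f(e, pair(e, pair(a, e))))   [R2 at 2.2.2.2]
4. pair(pair(pair(a, e), pair(e, a)), f(e, pair(e, pair(a, e))))  →  pair(pair(pair(a, e), pair(e, a)), e)   [R1 at 2]

yes — NF(t₁) = pair(pair(pair(a, e), pair(e, a)), e), NF(t₂) = pair(pair(pair(a, e), pair(e, a)), e)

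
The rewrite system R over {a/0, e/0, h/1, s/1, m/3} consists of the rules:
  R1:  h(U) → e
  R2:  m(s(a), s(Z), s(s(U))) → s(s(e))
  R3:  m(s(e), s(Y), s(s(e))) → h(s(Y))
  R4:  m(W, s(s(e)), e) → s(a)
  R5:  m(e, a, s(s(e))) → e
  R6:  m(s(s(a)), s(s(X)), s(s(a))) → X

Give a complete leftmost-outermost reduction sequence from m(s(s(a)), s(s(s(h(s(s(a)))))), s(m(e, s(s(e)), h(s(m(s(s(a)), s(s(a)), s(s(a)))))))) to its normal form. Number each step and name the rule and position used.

1. m(s(s(a)), s(s(s(h(s(s(a)))))), s(m(e, s(s(e)), h(s(m(s(s(a)), s(s(a)), s(s(a))))))))  →  m(s(s(a)), s(s(s(e))), s(m(e, s(s(e)), h(s(m(s(s(a)), s(s(a)), s(s(a))))))))   [R1 at 2.1.1.1]
2. m(s(s(a)), s(s(s(e))), s(m(e, s(s(e)), h(s(m(s(s(a)), s(s(a)), s(s(a))))))))  →  m(s(s(a)), s(s(s(e))), s(m(e, s(s(e)), e)))   [R1 at 3.1.3]
3. m(s(s(a)), s(s(s(e))), s(m(e, s(s(e)), e)))  →  m(s(s(a)), s(s(s(e))), s(s(a)))   [R4 at 3.1]
4. m(s(s(a)), s(s(s(e))), s(s(a)))  →  s(e)   [R6 at ε]

s(e)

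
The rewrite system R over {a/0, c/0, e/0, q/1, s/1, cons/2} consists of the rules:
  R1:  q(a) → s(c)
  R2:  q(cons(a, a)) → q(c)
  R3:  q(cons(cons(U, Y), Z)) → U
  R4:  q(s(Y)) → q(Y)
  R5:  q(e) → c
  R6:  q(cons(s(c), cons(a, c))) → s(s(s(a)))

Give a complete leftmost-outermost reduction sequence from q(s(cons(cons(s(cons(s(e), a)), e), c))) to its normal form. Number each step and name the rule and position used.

1. q(s(cons(cons(s(cons(s(e), a)), e), c)))  →  q(cons(cons(s(cons(s(e), a)), e), c))   [R4 at ε]
2. q(cons(cons(s(cons(s(e), a)), e), c))  →  s(cons(s(e), a))   [R3 at ε]

s(cons(s(e), a))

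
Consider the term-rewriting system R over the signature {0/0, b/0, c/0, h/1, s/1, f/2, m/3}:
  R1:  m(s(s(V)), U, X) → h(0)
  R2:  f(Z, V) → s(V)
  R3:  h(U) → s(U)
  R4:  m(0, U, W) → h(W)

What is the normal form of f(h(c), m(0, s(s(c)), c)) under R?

s(s(c))

1. f(h(c), m(0, s(s(c)), c))  →  s(m(0, s(s(c)), c))   [R2 at ε]
2. s(m(0, s(s(c)), c))  →  s(h(c))   [R4 at 1]
3. s(h(c))  →  s(s(c))   [R3 at 1]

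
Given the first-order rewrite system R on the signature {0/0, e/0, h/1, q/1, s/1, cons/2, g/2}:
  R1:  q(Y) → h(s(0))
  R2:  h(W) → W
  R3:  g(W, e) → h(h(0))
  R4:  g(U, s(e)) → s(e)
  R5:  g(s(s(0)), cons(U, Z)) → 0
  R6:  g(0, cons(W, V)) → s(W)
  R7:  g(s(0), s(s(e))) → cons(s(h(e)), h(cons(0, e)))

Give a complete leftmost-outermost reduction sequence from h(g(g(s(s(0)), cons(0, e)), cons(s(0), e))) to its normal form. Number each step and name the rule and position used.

1. h(g(g(s(s(0)), cons(0, e)), cons(s(0), e)))  →  g(g(s(s(0)), cons(0, e)), cons(s(0), e))   [R2 at ε]
2. g(g(s(s(0)), cons(0, e)), cons(s(0), e))  →  g(0, cons(s(0), e))   [R5 at 1]
3. g(0, cons(s(0), e))  →  s(s(0))   [R6 at ε]

s(s(0))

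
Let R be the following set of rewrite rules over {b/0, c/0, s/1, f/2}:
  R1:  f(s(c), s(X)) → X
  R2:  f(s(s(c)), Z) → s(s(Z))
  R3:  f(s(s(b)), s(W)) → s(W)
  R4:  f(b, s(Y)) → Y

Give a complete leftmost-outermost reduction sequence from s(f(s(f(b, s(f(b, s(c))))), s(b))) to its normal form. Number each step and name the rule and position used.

1. s(f(s(f(b, s(f(b, s(c))))), s(b)))  →  s(f(s(f(b, s(c))), s(b)))   [R4 at 1.1.1]
2. s(f(s(f(b, s(c))), s(b)))  →  s(f(s(c), s(b)))   [R4 at 1.1.1]
3. s(f(s(c), s(b)))  →  s(b)   [R1 at 1]

s(b)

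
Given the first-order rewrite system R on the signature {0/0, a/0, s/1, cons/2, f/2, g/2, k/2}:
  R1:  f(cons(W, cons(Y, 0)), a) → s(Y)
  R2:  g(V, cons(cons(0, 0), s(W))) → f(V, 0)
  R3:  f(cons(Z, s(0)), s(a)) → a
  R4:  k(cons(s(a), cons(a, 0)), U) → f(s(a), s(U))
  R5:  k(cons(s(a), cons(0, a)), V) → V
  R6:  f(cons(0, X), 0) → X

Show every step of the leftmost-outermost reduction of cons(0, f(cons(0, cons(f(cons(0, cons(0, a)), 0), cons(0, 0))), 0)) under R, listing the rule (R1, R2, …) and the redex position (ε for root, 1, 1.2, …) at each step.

cons(0, cons(cons(0, a), cons(0, 0)))

1. cons(0, f(cons(0, cons(f(cons(0, cons(0, a)), 0), cons(0, 0))), 0))  →  cons(0, cons(f(cons(0, cons(0, a)), 0), cons(0, 0)))   [R6 at 2]
2. cons(0, cons(f(cons(0, cons(0, a)), 0), cons(0, 0)))  →  cons(0, cons(cons(0, a), cons(0, 0)))   [R6 at 2.1]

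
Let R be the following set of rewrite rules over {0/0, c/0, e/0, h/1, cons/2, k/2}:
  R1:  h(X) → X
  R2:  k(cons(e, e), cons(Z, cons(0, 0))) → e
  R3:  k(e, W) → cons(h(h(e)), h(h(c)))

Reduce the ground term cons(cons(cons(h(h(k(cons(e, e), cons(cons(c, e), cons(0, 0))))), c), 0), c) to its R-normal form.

1. cons(cons(cons(h(h(k(cons(e, e), cons(cons(c, e), cons(0, 0))))), c), 0), c)  →  cons(cons(cons(h(k(cons(e, e), cons(cons(c, e), cons(0, 0)))), c), 0), c)   [R1 at 1.1.1]
2. cons(cons(cons(h(k(cons(e, e), cons(cons(c, e), cons(0, 0)))), c), 0), c)  →  cons(cons(cons(k(cons(e, e), cons(cons(c, e), cons(0, 0))), c), 0), c)   [R1 at 1.1.1]
3. cons(cons(cons(k(cons(e, e), cons(cons(c, e), cons(0, 0))), c), 0), c)  →  cons(cons(cons(e, c), 0), c)   [R2 at 1.1.1]

cons(cons(cons(e, c), 0), c)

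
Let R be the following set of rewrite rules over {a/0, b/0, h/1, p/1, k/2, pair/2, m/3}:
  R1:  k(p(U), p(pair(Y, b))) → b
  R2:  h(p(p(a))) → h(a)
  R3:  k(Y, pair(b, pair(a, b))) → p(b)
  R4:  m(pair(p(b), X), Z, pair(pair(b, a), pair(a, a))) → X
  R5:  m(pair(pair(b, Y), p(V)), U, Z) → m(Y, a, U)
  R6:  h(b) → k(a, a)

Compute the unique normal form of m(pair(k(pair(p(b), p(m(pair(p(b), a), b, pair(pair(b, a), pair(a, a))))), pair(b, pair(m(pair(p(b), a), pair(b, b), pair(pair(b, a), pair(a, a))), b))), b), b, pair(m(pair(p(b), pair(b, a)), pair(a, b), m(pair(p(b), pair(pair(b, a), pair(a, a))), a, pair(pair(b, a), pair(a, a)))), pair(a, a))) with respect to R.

1. m(pair(k(pair(p(b), p(m(pair(p(b), a), b, pair(pair(b, a), pair(a, a))))), pair(b, pair(m(pair(p(b), a), pair(b, b), pair(pair(b, a), pair(a, a))), b))), b), b, pair(m(pair(p(b), pair(b, a)), pair(a, b), m(pair(p(b), pair(pair(b, a), pair(a, a))), a, pair(pair(b, a), pair(a, a)))), pair(a, a)))  →  m(pair(k(pair(p(b), p(a)), pair(b, pair(m(pair(p(b), a), pair(b, b), pair(pair(b, a), pair(a, a))), b))), b), b, pair(m(pair(p(b), pair(b, a)), pair(a, b), m(pair(p(b), pair(pair(b, a), pair(a, a))), a, pair(pair(b, a), pair(a, a)))), pair(a, a)))   [R4 at 1.1.1.2.1]
2. m(pair(k(pair(p(b), p(a)), pair(b, pair(m(pair(p(b), a), pair(b, b), pair(pair(b, a), pair(a, a))), b))), b), b, pair(m(pair(p(b), pair(b, a)), pair(a, b), m(pair(p(b), pair(pair(b, a), pair(a, a))), a, pair(pair(b, a), pair(a, a)))), pair(a, a)))  →  m(pair(k(pair(p(b), p(a)), pair(b, pair(a, b))), b), b, pair(m(pair(p(b), pair(b, a)), pair(a, b), m(pair(p(b), pair(pair(b, a), pair(a, a))), a, pair(pair(b, a), pair(a, a)))), pair(a, a)))   [R4 at 1.1.2.2.1]
3. m(pair(k(pair(p(b), p(a)), pair(b, pair(a, b))), b), b, pair(m(pair(p(b), pair(b, a)), pair(a, b), m(pair(p(b), pair(pair(b, a), pair(a, a))), a, pair(pair(b, a), pair(a, a)))), pair(a, a)))  →  m(pair(p(b), b), b, pair(m(pair(p(b), pair(b, a)), pair(a, b), m(pair(p(b), pair(pair(b, a), pair(a, a))), a, pair(pair(b, a), pair(a, a)))), pair(a, a)))   [R3 at 1.1]
4. m(pair(p(b), b), b, pair(m(pair(p(b), pair(b, a)), pair(a, b), m(pair(p(b), pair(pair(b, a), pair(a, a))), a, pair(pair(b, a), pair(a, a)))), pair(a, a)))  →  m(pair(p(b), b), b, pair(m(pair(p(b), pair(b, a)), pair(a, b), pair(pair(b, a), pair(a, a))), pair(a, a)))   [R4 at 3.1.3]
5. m(pair(p(b), b), b, pair(m(pair(p(b), pair(b, a)), pair(a, b), pair(pair(b, a), pair(a, a))), pair(a, a)))  →  m(pair(p(b), b), b, pair(pair(b, a), pair(a, a)))   [R4 at 3.1]
6. m(pair(p(b), b), b, pair(pair(b, a), pair(a, a)))  →  b   [R4 at ε]

b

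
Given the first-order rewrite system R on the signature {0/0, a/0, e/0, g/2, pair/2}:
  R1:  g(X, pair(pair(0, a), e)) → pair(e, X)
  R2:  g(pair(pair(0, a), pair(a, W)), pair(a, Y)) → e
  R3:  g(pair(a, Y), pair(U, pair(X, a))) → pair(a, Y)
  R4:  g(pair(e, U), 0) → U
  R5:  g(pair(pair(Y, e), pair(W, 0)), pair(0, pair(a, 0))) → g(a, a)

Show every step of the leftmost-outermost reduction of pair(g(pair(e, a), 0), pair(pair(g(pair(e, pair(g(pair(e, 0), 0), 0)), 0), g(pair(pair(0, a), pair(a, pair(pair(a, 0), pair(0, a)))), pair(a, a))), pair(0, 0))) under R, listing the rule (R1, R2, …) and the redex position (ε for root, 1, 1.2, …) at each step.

pair(a, pair(pair(pair(0, 0), e), pair(0, 0)))

1. pair(g(pair(e, a), 0), pair(pair(g(pair(e, pair(g(pair(e, 0), 0), 0)), 0), g(pair(pair(0, a), pair(a, pair(pair(a, 0), pair(0, a)))), pair(a, a))), pair(0, 0)))  →  pair(a, pair(pair(g(pair(e, pair(g(pair(e, 0), 0), 0)), 0), g(pair(pair(0, a), pair(a, pair(pair(a, 0), pair(0, a)))), pair(a, a))), pair(0, 0)))   [R4 at 1]
2. pair(a, pair(pair(g(pair(e, pair(g(pair(e, 0), 0), 0)), 0), g(pair(pair(0, a), pair(a, pair(pair(a, 0), pair(0, a)))), pair(a, a))), pair(0, 0)))  →  pair(a, pair(pair(pair(g(pair(e, 0), 0), 0), g(pair(pair(0, a), pair(a, pair(pair(a, 0), pair(0, a)))), pair(a, a))), pair(0, 0)))   [R4 at 2.1.1]
3. pair(a, pair(pair(pair(g(pair(e, 0), 0), 0), g(pair(pair(0, a), pair(a, pair(pair(a, 0), pair(0, a)))), pair(a, a))), pair(0, 0)))  →  pair(a, pair(pair(pair(0, 0), g(pair(pair(0, a), pair(a, pair(pair(a, 0), pair(0, a)))), pair(a, a))), pair(0, 0)))   [R4 at 2.1.1.1]
4. pair(a, pair(pair(pair(0, 0), g(pair(pair(0, a), pair(a, pair(pair(a, 0), pair(0, a)))), pair(a, a))), pair(0, 0)))  →  pair(a, pair(pair(pair(0, 0), e), pair(0, 0)))   [R2 at 2.1.2]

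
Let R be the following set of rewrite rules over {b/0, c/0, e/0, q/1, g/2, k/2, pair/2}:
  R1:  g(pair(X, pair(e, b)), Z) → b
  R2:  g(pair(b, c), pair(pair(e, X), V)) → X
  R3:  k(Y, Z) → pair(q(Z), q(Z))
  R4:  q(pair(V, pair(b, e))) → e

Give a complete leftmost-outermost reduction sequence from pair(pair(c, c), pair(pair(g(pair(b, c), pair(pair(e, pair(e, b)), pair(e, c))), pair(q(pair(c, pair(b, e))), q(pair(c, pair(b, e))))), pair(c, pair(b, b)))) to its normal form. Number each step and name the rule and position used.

pair(pair(c, c), pair(pair(pair(e, b), pair(e, e)), pair(c, pair(b, b))))

1. pair(pair(c, c), pair(pair(g(pair(b, c), pair(pair(e, pair(e, b)), pair(e, c))), pair(q(pair(c, pair(b, e))), q(pair(c, pair(b, e))))), pair(c, pair(b, b))))  →  pair(pair(c, c), pair(pair(pair(e, b), pair(q(pair(c, pair(b, e))), q(pair(c, pair(b, e))))), pair(c, pair(b, b))))   [R2 at 2.1.1]
2. pair(pair(c, c), pair(pair(pair(e, b), pair(q(pair(c, pair(b, e))), q(pair(c, pair(b, e))))), pair(c, pair(b, b))))  →  pair(pair(c, c), pair(pair(pair(e, b), pair(e, q(pair(c, pair(b, e))))), pair(c, pair(b, b))))   [R4 at 2.1.2.1]
3. pair(pair(c, c), pair(pair(pair(e, b), pair(e, q(pair(c, pair(b, e))))), pair(c, pair(b, b))))  →  pair(pair(c, c), pair(pair(pair(e, b), pair(e, e)), pair(c, pair(b, b))))   [R4 at 2.1.2.2]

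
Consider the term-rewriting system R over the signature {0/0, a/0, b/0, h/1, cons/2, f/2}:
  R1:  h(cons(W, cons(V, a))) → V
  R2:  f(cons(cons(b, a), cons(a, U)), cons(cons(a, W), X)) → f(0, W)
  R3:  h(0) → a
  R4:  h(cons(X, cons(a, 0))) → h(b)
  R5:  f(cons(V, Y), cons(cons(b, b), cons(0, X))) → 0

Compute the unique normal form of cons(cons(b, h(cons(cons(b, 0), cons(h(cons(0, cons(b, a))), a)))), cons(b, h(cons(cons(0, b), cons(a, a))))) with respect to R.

1. cons(cons(b, h(cons(cons(b, 0), cons(h(cons(0, cons(b, a))), a)))), cons(b, h(cons(cons(0, b), cons(a, a)))))  →  cons(cons(b, h(cons(0, cons(b, a)))), cons(b, h(cons(cons(0, b), cons(a, a)))))   [R1 at 1.2]
2. cons(cons(b, h(cons(0, cons(b, a)))), cons(b, h(cons(cons(0, b), cons(a, a)))))  →  cons(cons(b, b), cons(b, h(cons(cons(0, b), cons(a, a)))))   [R1 at 1.2]
3. cons(cons(b, b), cons(b, h(cons(cons(0, b), cons(a, a)))))  →  cons(cons(b, b), cons(b, a))   [R1 at 2.2]

cons(cons(b, b), cons(b, a))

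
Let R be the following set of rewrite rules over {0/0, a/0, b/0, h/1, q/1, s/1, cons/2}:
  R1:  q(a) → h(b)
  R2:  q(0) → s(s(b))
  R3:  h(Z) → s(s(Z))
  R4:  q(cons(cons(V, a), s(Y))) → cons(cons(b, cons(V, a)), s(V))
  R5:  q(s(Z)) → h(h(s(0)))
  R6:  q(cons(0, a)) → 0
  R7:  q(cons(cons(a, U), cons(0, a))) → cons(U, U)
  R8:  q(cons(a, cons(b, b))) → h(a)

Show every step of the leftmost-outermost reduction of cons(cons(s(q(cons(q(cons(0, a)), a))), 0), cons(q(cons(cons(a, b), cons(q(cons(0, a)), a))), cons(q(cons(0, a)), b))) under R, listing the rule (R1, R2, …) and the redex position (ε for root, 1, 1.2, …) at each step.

cons(cons(s(0), 0), cons(cons(b, b), cons(0, b)))

1. cons(cons(s(q(cons(q(cons(0, a)), a))), 0), cons(q(cons(cons(a, b), cons(q(cons(0, a)), a))), cons(q(cons(0, a)), b)))  →  cons(cons(s(q(cons(0, a))), 0), cons(q(cons(cons(a, b), cons(q(cons(0, a)), a))), cons(q(cons(0, a)), b)))   [R6 at 1.1.1.1.1]
2. cons(cons(s(q(cons(0, a))), 0), cons(q(cons(cons(a, b), cons(q(cons(0, a)), a))), cons(q(cons(0, a)), b)))  →  cons(cons(s(0), 0), cons(q(cons(cons(a, b), cons(q(cons(0, a)), a))), cons(q(cons(0, a)), b)))   [R6 at 1.1.1]
3. cons(cons(s(0), 0), cons(q(cons(cons(a, b), cons(q(cons(0, a)), a))), cons(q(cons(0, a)), b)))  →  cons(cons(s(0), 0), cons(q(cons(cons(a, b), cons(0, a))), cons(q(cons(0, a)), b)))   [R6 at 2.1.1.2.1]
4. cons(cons(s(0), 0), cons(q(cons(cons(a, b), cons(0, a))), cons(q(cons(0, a)), b)))  →  cons(cons(s(0), 0), cons(cons(b, b), cons(q(cons(0, a)), b)))   [R7 at 2.1]
5. cons(cons(s(0), 0), cons(cons(b, b), cons(q(cons(0, a)), b)))  →  cons(cons(s(0), 0), cons(cons(b, b), cons(0, b)))   [R6 at 2.2.1]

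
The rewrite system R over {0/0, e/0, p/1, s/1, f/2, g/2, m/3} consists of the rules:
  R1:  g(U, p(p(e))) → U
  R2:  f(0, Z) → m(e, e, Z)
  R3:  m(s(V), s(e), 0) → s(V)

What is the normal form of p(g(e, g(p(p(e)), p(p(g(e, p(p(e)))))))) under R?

1. p(g(e, g(p(p(e)), p(p(g(e, p(p(e))))))))  →  p(g(e, g(p(p(e)), p(p(e)))))   [R1 at 1.2.2.1.1]
2. p(g(e, g(p(p(e)), p(p(e)))))  →  p(g(e, p(p(e))))   [R1 at 1.2]
3. p(g(e, p(p(e))))  →  p(e)   [R1 at 1]

p(e)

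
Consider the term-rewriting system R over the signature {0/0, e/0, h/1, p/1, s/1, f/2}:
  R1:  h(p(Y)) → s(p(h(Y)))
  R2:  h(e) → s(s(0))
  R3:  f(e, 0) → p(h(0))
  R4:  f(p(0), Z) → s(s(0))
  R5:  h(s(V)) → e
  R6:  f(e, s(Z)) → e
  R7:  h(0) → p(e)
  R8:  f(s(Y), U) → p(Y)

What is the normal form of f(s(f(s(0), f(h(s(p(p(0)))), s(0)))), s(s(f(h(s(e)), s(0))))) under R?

1. f(s(f(s(0), f(h(s(p(p(0)))), s(0)))), s(s(f(h(s(e)), s(0)))))  →  p(f(s(0), f(h(s(p(p(0)))), s(0))))   [R8 at ε]
2. p(f(s(0), f(h(s(p(p(0)))), s(0))))  →  p(p(0))   [R8 at 1]

p(p(0))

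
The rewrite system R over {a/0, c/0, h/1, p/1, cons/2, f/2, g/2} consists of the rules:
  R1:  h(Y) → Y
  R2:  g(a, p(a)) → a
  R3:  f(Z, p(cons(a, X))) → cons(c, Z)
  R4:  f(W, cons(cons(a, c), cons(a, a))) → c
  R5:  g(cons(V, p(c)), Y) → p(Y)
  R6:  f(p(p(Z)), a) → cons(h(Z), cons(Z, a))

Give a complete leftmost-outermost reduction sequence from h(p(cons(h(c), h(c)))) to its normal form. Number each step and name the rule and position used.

1. h(p(cons(h(c), h(c))))  →  p(cons(h(c), h(c)))   [R1 at ε]
2. p(cons(h(c), h(c)))  →  p(cons(c, h(c)))   [R1 at 1.1]
3. p(cons(c, h(c)))  →  p(cons(c, c))   [R1 at 1.2]

p(cons(c, c))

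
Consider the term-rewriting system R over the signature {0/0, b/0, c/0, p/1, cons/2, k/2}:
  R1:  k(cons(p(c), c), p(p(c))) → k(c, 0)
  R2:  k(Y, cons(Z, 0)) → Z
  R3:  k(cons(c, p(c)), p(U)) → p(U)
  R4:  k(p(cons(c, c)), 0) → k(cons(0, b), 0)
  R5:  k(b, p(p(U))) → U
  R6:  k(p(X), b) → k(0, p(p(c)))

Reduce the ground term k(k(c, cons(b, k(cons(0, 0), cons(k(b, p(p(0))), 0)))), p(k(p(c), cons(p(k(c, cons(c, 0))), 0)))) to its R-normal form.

c

1. k(k(c, cons(b, k(cons(0, 0), cons(k(b, p(p(0))), 0)))), p(k(p(c), cons(p(k(c, cons(c, 0))), 0))))  →  k(k(c, cons(b, k(b, p(p(0))))), p(k(p(c), cons(p(k(c, cons(c, 0))), 0))))   [R2 at 1.2.2]
2. k(k(c, cons(b, k(b, p(p(0))))), p(k(p(c), cons(p(k(c, cons(c, 0))), 0))))  →  k(k(c, cons(b, 0)), p(k(p(c), cons(p(k(c, cons(c, 0))), 0))))   [R5 at 1.2.2]
3. k(k(c, cons(b, 0)), p(k(p(c), cons(p(k(c, cons(c, 0))), 0))))  →  k(b, p(k(p(c), cons(p(k(c, cons(c, 0))), 0))))   [R2 at 1]
4. k(b, p(k(p(c), cons(p(k(c, cons(c, 0))), 0))))  →  k(b, p(p(k(c, cons(c, 0)))))   [R2 at 2.1]
5. k(b, p(p(k(c, cons(c, 0)))))  →  k(c, cons(c, 0))   [R5 at ε]
6. k(c, cons(c, 0))  →  c   [R2 at ε]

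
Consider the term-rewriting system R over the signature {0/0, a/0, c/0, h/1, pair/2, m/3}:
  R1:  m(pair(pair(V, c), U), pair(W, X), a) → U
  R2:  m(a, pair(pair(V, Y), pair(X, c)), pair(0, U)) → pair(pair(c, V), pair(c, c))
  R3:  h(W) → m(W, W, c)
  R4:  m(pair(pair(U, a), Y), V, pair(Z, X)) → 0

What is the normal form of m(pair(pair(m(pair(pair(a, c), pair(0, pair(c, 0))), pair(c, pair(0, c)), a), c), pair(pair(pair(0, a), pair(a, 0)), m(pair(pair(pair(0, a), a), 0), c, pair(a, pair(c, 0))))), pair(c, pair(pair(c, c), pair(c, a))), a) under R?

1. m(pair(pair(m(pair(pair(a, c), pair(0, pair(c, 0))), pair(c, pair(0, c)), a), c), pair(pair(pair(0, a), pair(a, 0)), m(pair(pair(pair(0, a), a), 0), c, pair(a, pair(c, 0))))), pair(c, pair(pair(c, c), pair(c, a))), a)  →  pair(pair(pair(0, a), pair(a, 0)), m(pair(pair(pair(0, a), a), 0), c, pair(a, pair(c, 0))))   [R1 at ε]
2. pair(pair(pair(0, a), pair(a, 0)), m(pair(pair(pair(0, a), a), 0), c, pair(a, pair(c, 0))))  →  pair(pair(pair(0, a), pair(a, 0)), 0)   [R4 at 2]

pair(pair(pair(0, a), pair(a, 0)), 0)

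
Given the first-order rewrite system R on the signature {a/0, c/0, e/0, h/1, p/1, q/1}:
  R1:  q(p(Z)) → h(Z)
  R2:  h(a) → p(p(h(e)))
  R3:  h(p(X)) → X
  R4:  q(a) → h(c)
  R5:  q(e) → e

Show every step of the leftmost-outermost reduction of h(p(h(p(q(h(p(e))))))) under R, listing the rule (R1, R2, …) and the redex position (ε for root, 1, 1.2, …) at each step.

e

1. h(p(h(p(q(h(p(e)))))))  →  h(p(q(h(p(e)))))   [R3 at ε]
2. h(p(q(h(p(e)))))  →  q(h(p(e)))   [R3 at ε]
3. q(h(p(e)))  →  q(e)   [R3 at 1]
4. q(e)  →  e   [R5 at ε]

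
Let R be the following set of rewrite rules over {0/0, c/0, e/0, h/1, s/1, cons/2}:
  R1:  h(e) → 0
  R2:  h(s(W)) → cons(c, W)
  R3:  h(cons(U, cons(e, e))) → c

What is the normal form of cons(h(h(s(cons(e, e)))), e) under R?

cons(c, e)

1. cons(h(h(s(cons(e, e)))), e)  →  cons(h(cons(c, cons(e, e))), e)   [R2 at 1.1]
2. cons(h(cons(c, cons(e, e))), e)  →  cons(c, e)   [R3 at 1]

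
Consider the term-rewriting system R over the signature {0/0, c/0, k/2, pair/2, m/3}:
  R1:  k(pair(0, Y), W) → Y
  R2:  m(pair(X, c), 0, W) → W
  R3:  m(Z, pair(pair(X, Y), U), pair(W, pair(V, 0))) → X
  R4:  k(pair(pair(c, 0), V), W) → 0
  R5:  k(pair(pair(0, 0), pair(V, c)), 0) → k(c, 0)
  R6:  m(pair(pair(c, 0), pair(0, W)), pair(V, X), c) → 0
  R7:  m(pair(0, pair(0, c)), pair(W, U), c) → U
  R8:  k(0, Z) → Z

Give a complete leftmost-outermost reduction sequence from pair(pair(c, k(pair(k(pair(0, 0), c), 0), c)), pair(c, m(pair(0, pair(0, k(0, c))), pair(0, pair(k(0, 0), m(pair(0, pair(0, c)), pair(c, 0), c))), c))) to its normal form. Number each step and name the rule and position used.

pair(pair(c, 0), pair(c, pair(0, 0)))

1. pair(pair(c, k(pair(k(pair(0, 0), c), 0), c)), pair(c, m(pair(0, pair(0, k(0, c))), pair(0, pair(k(0, 0), m(pair(0, pair(0, c)), pair(c, 0), c))), c)))  →  pair(pair(c, k(pair(0, 0), c)), pair(c, m(pair(0, pair(0, k(0, c))), pair(0, pair(k(0, 0), m(pair(0, pair(0, c)), pair(c, 0), c))), c)))   [R1 at 1.2.1.1]
2. pair(pair(c, k(pair(0, 0), c)), pair(c, m(pair(0, pair(0, k(0, c))), pair(0, pair(k(0, 0), m(pair(0, pair(0, c)), pair(c, 0), c))), c)))  →  pair(pair(c, 0), pair(c, m(pair(0, pair(0, k(0, c))), pair(0, pair(k(0, 0), m(pair(0, pair(0, c)), pair(c, 0), c))), c)))   [R1 at 1.2]
3. pair(pair(c, 0), pair(c, m(pair(0, pair(0, k(0, c))), pair(0, pair(k(0, 0), m(pair(0, pair(0, c)), pair(c, 0), c))), c)))  →  pair(pair(c, 0), pair(c, m(pair(0, pair(0, c)), pair(0, pair(k(0, 0), m(pair(0, pair(0, c)), pair(c, 0), c))), c)))   [R8 at 2.2.1.2.2]
4. pair(pair(c, 0), pair(c, m(pair(0, pair(0, c)), pair(0, pair(k(0, 0), m(pair(0, pair(0, c)), pair(c, 0), c))), c)))  →  pair(pair(c, 0), pair(c, pair(k(0, 0), m(pair(0, pair(0, c)), pair(c, 0), c))))   [R7 at 2.2]
5. pair(pair(c, 0), pair(c, pair(k(0, 0), m(pair(0, pair(0, c)), pair(c, 0), c))))  →  pair(pair(c, 0), pair(c, pair(0, m(pair(0, pair(0, c)), pair(c, 0), c))))   [R8 at 2.2.1]
6. pair(pair(c, 0), pair(c, pair(0, m(pair(0, pair(0, c)), pair(c, 0), c))))  →  pair(pair(c, 0), pair(c, pair(0, 0)))   [R7 at 2.2.2]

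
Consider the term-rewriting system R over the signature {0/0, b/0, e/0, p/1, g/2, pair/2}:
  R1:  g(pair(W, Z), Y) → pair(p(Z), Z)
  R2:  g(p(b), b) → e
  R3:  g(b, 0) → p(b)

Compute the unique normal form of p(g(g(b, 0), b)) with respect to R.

p(e)

1. p(g(g(b, 0), b))  →  p(g(p(b), b))   [R3 at 1.1]
2. p(g(p(b), b))  →  p(e)   [R2 at 1]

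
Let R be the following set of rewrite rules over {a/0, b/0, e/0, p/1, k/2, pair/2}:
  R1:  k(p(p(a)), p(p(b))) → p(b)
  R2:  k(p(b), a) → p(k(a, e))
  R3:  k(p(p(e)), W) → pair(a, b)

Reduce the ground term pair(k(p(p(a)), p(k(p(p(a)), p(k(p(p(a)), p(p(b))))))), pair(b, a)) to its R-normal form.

1. pair(k(p(p(a)), p(k(p(p(a)), p(k(p(p(a)), p(p(b))))))), pair(b, a))  →  pair(k(p(p(a)), p(k(p(p(a)), p(p(b))))), pair(b, a))   [R1 at 1.2.1.2.1]
2. pair(k(p(p(a)), p(k(p(p(a)), p(p(b))))), pair(b, a))  →  pair(k(p(p(a)), p(p(b))), pair(b, a))   [R1 at 1.2.1]
3. pair(k(p(p(a)), p(p(b))), pair(b, a))  →  pair(p(b), pair(b, a))   [R1 at 1]

pair(p(b), pair(b, a))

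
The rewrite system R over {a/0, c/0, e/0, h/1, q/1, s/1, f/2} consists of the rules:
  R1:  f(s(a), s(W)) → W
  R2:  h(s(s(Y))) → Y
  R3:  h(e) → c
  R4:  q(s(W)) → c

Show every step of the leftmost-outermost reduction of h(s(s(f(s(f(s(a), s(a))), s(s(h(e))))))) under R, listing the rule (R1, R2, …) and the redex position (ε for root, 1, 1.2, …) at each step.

s(c)

1. h(s(s(f(s(f(s(a), s(a))), s(s(h(e)))))))  →  f(s(f(s(a), s(a))), s(s(h(e))))   [R2 at ε]
2. f(s(f(s(a), s(a))), s(s(h(e))))  →  f(s(a), s(s(h(e))))   [R1 at 1.1]
3. f(s(a), s(s(h(e))))  →  s(h(e))   [R1 at ε]
4. s(h(e))  →  s(c)   [R3 at 1]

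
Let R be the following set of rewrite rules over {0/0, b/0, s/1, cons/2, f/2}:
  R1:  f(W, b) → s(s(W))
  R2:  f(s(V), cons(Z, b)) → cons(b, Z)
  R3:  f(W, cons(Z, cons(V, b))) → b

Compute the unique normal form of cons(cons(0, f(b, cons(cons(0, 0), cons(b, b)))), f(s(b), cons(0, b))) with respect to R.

1. cons(cons(0, f(b, cons(cons(0, 0), cons(b, b)))), f(s(b), cons(0, b)))  →  cons(cons(0, b), f(s(b), cons(0, b)))   [R3 at 1.2]
2. cons(cons(0, b), f(s(b), cons(0, b)))  →  cons(cons(0, b), cons(b, 0))   [R2 at 2]

cons(cons(0, b), cons(b, 0))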